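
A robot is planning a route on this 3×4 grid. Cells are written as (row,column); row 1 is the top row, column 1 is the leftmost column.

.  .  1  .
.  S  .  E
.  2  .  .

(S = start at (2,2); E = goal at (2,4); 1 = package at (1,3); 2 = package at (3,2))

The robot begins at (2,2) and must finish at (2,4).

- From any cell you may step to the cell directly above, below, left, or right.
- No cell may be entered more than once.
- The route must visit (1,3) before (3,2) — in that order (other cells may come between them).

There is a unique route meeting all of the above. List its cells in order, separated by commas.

The waypoints must appear in the order (1,3), (3,2), with no cell reused.
Route from (2,2): right 1 to (2,3), up 1 to (1,3), left 2 to (1,1), down 2 to (3,1), right 3 to (3,4), up 1 to (2,4) — 10 moves in all.
Check: order respected (1 at step 2, 2 at step 7).

(2,2), (2,3), (1,3), (1,2), (1,1), (2,1), (3,1), (3,2), (3,3), (3,4), (2,4)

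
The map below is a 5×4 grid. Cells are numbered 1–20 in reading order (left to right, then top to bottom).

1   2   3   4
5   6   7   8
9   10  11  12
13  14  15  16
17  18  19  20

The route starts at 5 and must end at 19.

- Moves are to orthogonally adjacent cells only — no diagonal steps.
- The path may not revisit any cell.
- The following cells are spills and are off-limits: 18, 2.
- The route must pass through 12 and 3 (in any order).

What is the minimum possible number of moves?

Any route passes through 12 and 3 in some order between 5 and 19. Summing Manhattan distances along each leg and taking the cheapest ordering (5 → 3 → 12 → 19) gives a lower bound of 3 + 3 + 3 = 9 moves.
A route of 9 moves achieves this: 5 → 6 → 7 → 3 → 4 → 8 → 12 → 16 → 20 → 19.
Since 9 matches the lower bound, it is optimal.

9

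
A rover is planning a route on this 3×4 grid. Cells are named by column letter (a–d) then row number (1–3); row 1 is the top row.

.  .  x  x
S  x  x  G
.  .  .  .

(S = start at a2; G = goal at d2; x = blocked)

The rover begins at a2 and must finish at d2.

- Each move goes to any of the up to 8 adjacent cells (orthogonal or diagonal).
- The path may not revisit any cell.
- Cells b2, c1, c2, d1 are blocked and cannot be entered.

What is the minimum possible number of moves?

With diagonal moves allowed, the Chebyshev distance max(|Δrow|,|Δcol|) from a2 to d2 is 3, so at least 3 moves are needed.
A route of 3 moves achieves this: a2 → b3 → c3 → d2.
Since 3 matches the lower bound, it is optimal.

3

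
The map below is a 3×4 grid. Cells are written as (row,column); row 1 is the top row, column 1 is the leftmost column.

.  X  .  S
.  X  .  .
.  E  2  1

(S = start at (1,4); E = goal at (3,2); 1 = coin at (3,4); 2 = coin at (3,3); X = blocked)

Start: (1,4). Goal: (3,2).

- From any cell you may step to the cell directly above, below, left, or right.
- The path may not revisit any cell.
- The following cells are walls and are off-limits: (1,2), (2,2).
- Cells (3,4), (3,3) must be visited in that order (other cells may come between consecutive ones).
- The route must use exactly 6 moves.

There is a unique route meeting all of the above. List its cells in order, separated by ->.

(1,4) -> (1,3) -> (2,3) -> (2,4) -> (3,4) -> (3,3) -> (3,2)

The waypoints must appear in the order (3,4), (3,3), with no cell reused.
Route from (1,4): left to (1,3), down to (2,3), right to (2,4), down to (3,4), 2× left (reaching (3,2)) — 6 moves in all.
Check: order respected (1 at step 4, 2 at step 5); 6 moves as required.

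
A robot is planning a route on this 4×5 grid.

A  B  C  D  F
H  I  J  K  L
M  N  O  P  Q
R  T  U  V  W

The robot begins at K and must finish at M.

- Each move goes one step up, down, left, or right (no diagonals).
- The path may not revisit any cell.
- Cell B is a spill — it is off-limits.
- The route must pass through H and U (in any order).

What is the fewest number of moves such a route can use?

Any route passes through H and U in some order between K and M. Summing Manhattan distances along each leg and taking the cheapest ordering (K → U → H → M) gives a lower bound of 3 + 4 + 1 = 8 moves.
A route of 8 moves achieves this: K → P → V → U → O → J → I → H → M.
Since 8 matches the lower bound, it is optimal.

8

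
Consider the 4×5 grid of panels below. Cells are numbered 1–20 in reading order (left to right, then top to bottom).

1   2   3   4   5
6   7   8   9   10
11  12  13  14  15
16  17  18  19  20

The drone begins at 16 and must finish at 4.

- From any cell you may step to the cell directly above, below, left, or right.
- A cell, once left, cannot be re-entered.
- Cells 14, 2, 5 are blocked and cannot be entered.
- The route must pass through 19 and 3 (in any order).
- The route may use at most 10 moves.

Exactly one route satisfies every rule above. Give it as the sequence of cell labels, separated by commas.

16, 17, 18, 19, 20, 15, 10, 9, 8, 3, 4

The 10-move cap with required stops at 19, 3 leaves no slack for detours.
Route from 16: right 4 to 20, up 2 to 10, left 2 to 8, up 1 to 3, right 1 to 4 — 10 moves in all.
Check: all required cells visited; 10 ≤ 10 moves.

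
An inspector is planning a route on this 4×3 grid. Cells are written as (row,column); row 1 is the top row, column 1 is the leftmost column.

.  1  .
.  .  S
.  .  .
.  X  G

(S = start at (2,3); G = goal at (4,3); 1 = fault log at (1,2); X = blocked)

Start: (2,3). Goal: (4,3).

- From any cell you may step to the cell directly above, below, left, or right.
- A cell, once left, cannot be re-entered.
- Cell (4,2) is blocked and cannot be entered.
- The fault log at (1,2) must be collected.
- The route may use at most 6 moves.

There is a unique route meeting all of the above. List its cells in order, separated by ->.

Any route must reach (1,2) and still end at (4,3) within 6 moves, so the order of the required stops is forced.
Route from (2,3): up to (1,3), left to (1,2), 2× down (reaching (3,2)), right to (3,3), down to (4,3) — 6 moves in all.
Check: all required cells visited; 6 ≤ 6 moves.

(2,3) -> (1,3) -> (1,2) -> (2,2) -> (3,2) -> (3,3) -> (4,3)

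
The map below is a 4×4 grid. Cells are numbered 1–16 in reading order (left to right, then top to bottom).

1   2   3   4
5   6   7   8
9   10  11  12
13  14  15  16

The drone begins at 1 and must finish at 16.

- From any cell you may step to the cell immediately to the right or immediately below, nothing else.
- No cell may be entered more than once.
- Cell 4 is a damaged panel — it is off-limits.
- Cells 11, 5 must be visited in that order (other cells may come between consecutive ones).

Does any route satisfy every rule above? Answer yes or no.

no

5 lies above 11, so going from 11 to 5 would need an upward move — but moves only go right/down, so 11 cannot be visited before 5.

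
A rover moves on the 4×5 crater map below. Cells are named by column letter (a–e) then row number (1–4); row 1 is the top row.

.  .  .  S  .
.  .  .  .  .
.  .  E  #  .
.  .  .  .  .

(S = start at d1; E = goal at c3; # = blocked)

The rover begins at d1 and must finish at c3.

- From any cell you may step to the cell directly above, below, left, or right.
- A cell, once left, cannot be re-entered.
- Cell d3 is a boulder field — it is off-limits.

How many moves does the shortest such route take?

The Manhattan distance from d1 to c3 is |1−3| + |4−3| = 3, so at least 3 moves are needed.
A route of 3 moves achieves this: d1 → d2 → c2 → c3.
Since 3 matches the lower bound, it is optimal.

3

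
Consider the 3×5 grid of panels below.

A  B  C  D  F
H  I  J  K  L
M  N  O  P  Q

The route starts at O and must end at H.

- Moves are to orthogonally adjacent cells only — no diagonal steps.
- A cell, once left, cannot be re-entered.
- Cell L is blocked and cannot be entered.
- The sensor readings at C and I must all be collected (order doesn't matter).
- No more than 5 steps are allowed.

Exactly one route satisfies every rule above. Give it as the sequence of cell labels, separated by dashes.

O - J - C - B - I - H

Any route must reach C and I and still end at H within 5 moves, so the order of the required stops is forced.
Route from O: 2× up (reaching C), left to B, down to I, left to H — 5 moves in all.
Check: all required cells visited; 5 ≤ 5 moves.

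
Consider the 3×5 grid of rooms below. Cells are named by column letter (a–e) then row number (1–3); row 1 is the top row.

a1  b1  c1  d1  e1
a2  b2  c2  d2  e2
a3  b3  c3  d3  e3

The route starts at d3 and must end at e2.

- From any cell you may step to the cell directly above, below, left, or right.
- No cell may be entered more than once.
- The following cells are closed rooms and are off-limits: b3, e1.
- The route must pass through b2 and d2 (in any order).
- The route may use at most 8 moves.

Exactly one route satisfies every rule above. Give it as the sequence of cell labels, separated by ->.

The budget equals the shortest possible length, so every move has to be on a shortest route through the required cells.
Route from d3: left 1 to c3, up 1 to c2, left 1 to b2, up 1 to b1, right 2 to d1, down 1 to d2, right 1 to e2 — 8 moves in all.
Check: all required cells visited; 8 ≤ 8 moves.

d3 -> c3 -> c2 -> b2 -> b1 -> c1 -> d1 -> d2 -> e2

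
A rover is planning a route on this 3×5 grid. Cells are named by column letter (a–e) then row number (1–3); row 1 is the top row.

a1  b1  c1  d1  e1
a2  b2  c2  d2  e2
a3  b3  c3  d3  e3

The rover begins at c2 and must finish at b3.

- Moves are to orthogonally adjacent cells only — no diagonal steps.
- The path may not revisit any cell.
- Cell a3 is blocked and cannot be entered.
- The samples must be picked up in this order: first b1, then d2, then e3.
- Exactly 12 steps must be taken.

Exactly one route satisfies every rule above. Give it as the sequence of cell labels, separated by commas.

The waypoints must appear in the order b1, d2, e3, with no cell reused.
Route from c2: left 2 to a2, up 1 to a1, right 3 to d1, down 1 to d2, right 1 to e2, down 1 to e3, left 3 to b3 — 12 moves in all.
Check: order respected (b1 at step 4, d2 at step 7, e3 at step 9); 12 moves as required.

c2, b2, a2, a1, b1, c1, d1, d2, e2, e3, d3, c3, b3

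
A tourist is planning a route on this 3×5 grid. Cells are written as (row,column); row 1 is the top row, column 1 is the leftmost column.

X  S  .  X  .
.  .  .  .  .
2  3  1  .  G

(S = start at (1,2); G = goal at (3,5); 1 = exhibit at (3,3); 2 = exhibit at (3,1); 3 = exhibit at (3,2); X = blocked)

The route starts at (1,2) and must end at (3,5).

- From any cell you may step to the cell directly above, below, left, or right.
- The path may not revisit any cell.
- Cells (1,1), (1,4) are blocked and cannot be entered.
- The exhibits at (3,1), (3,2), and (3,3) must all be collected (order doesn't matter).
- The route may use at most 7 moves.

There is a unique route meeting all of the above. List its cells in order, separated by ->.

(1,2) -> (2,2) -> (2,1) -> (3,1) -> (3,2) -> (3,3) -> (3,4) -> (3,5)

The 7-move cap with required stops at (3,1), (3,2), (3,3) leaves no slack for detours.
Route from (1,2): down 1 to (2,2), left 1 to (2,1), down 1 to (3,1), right 4 to (3,5) — 7 moves in all.
Check: all required cells visited; 7 ≤ 7 moves.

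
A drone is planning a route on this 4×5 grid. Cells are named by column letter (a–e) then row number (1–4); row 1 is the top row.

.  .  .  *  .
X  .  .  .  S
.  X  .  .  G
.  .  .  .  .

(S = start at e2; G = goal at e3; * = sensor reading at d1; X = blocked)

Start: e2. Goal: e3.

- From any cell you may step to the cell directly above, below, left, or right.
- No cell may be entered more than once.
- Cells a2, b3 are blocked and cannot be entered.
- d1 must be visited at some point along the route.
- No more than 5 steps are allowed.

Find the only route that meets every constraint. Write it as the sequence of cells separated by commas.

e2, e1, d1, d2, d3, e3

Any route must reach d1 and still end at e3 within 5 moves, so the order of the required stops is forced.
Route from e2: up to e1, left to d1, 2× down (reaching d3), right to e3 — 5 moves in all.
Check: all required cells visited; 5 ≤ 5 moves.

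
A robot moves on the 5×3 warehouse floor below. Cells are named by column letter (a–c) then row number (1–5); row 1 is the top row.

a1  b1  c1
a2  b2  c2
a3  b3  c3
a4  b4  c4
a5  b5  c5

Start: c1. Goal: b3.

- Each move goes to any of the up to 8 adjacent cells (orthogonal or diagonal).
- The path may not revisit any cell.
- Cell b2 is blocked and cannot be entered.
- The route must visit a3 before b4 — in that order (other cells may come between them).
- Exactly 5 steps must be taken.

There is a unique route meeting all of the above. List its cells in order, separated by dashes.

The waypoints must appear in the order a3, b4, with no cell reused.
Route from c1: left 1 to b1, down-left 1 to a2, down 1 to a3, down-right 1 to b4, up 1 to b3 — 5 moves in all.
Check: order respected (a3 at step 3, b4 at step 4); 5 moves as required.

c1 - b1 - a2 - a3 - b4 - b3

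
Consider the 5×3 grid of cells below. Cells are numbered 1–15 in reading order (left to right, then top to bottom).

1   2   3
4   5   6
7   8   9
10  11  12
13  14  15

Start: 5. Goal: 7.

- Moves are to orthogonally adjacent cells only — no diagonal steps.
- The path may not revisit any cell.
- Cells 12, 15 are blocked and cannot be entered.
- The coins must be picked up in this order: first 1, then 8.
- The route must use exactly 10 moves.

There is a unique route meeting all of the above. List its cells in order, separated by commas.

5, 4, 1, 2, 3, 6, 9, 8, 11, 10, 7

The waypoints must appear in the order 1, 8, with no cell reused.
Route from 5: left to 4, up to 1, 2× right (reaching 3), 2× down (reaching 9), left to 8, down to 11, left to 10, up to 7 — 10 moves in all.
Check: order respected (1 at step 2, 8 at step 7); 10 moves as required.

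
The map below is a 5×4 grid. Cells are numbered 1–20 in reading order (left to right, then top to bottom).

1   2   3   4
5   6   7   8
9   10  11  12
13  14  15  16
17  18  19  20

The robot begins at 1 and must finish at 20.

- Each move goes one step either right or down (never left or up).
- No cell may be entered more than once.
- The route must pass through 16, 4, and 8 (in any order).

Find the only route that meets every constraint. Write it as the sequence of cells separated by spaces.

Moves only go right or down, so the column and row indices never decrease.
Route from 1: right 3 to 4, down 4 to 20 — 7 moves in all.
Check: all required cells visited.

1 2 3 4 8 12 16 20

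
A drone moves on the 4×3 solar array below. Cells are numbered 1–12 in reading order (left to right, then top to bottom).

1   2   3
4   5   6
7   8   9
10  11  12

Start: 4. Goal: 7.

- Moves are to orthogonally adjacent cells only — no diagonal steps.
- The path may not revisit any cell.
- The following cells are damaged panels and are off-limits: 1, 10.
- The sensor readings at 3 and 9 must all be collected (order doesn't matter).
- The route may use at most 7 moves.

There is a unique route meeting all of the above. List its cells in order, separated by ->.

4 -> 5 -> 2 -> 3 -> 6 -> 9 -> 8 -> 7

The 7-move cap with required stops at 3, 9 leaves no slack for detours.
Route from 4: right 1 to 5, up 1 to 2, right 1 to 3, down 2 to 9, left 2 to 7 — 7 moves in all.
Check: all required cells visited; 7 ≤ 7 moves.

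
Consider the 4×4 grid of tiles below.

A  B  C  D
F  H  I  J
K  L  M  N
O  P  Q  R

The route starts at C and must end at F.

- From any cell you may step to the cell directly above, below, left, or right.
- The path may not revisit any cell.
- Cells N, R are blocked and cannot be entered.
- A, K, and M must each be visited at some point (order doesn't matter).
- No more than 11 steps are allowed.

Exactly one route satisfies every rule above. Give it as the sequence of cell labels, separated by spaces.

Any route must reach A, K, and M and still end at F within 11 moves, so the order of the required stops is forced.
Route from C: 3× down (reaching Q), 2× left (reaching O), up to K, right to L, 2× up (reaching B), left to A, down to F — 11 moves in all.
Check: all required cells visited; 11 ≤ 11 moves.

C I M Q P O K L H B A F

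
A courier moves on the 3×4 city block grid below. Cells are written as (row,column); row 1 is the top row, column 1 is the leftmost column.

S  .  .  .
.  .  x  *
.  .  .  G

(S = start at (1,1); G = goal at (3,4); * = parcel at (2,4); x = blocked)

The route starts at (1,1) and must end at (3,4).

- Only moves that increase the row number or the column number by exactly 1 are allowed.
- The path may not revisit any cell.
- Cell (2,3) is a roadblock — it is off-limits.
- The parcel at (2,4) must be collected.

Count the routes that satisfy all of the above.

1

A right/down-only route from (1,1) to (3,4) makes exactly 2 down-moves and 3 right-moves in some order.
With no other constraints that would be C(5,2) = 10 routes.
Split at (2,4) and multiply the segment counts (each segment already excludes blocked cells): (1,1)→(2,4): 1; (2,4)→(3,4): 1; product = 1.
That gives 1 route.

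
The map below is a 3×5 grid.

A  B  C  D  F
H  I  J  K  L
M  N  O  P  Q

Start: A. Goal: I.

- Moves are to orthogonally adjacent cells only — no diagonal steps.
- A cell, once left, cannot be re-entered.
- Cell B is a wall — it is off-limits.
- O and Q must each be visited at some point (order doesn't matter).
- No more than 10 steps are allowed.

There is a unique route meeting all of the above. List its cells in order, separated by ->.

A -> H -> M -> N -> O -> P -> Q -> L -> K -> J -> I

The budget equals the shortest possible length, so every move has to be on a shortest route through the required cells.
Route from A: 2× down (reaching M), 4× right (reaching Q), up to L, 3× left (reaching I) — 10 moves in all.
Check: all required cells visited; 10 ≤ 10 moves.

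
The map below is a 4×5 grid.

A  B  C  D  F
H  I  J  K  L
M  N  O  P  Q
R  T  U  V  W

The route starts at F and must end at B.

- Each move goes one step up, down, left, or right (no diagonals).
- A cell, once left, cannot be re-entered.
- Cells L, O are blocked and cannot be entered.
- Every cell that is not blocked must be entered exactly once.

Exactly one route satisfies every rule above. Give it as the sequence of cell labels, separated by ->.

Need to visit all 18 open cells exactly once, starting at F and ending at B.
Cell Q has only two open neighbours (W and P), so the path must pass straight through it: one of those is the cell it's entered from and the other is where it exits.
Route from F: left 2 to C, down 1 to J, right 1 to K, down 1 to P, right 1 to Q, down 1 to W, left 4 to R, up 1 to M, right 1 to N, up 1 to I, left 1 to H, up 1 to A, right 1 to B — 17 moves in all.
Check: all 18 open cells covered.

F -> D -> C -> J -> K -> P -> Q -> W -> V -> U -> T -> R -> M -> N -> I -> H -> A -> B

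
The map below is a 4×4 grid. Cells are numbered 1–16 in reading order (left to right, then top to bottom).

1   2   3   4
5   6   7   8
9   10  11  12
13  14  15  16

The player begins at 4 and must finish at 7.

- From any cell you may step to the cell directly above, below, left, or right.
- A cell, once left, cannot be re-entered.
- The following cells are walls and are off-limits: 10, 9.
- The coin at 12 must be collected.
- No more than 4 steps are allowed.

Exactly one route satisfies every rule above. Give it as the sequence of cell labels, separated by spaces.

4 8 12 11 7

The 4-move cap with required stops at 12 leaves no slack for detours.
Route from 4: 2× down (reaching 12), left to 11, up to 7 — 4 moves in all.
Check: all required cells visited; 4 ≤ 4 moves.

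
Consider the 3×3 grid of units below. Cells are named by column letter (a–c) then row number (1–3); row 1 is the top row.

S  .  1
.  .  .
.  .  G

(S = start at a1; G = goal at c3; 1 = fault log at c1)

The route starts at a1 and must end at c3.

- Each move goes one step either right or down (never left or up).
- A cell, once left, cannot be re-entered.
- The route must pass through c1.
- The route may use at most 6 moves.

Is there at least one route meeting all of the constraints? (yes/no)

yes

One route that works: a1 → b1 → c1 → c2 → c3.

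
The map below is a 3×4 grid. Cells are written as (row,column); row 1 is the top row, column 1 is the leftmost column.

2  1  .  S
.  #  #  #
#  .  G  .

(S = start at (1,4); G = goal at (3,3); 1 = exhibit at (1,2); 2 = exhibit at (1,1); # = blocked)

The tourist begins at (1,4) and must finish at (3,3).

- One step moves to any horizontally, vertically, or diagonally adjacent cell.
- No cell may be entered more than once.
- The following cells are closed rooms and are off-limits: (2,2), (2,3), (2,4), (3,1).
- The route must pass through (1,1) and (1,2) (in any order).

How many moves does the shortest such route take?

6

Any route passes through (1,1) and (1,2) in some order between (1,4) and (3,3). Summing Chebyshev distances along each leg and taking the cheapest ordering ((1,4) → (1,2) → (1,1) → (3,3)) gives a lower bound of 2 + 1 + 2 = 5 moves.
That bound ignores the blocked cells. Measuring each leg by the fewest moves that actually steer around them ((1,4)→(1,2): 2; (1,2)→(1,1): 1; (1,1)→(3,3): 3) raises the lower bound to 6.
A route of 6 moves exists: (1,4) → (1,3) → (1,2) → (1,1) → (2,1) → (3,2) → (3,3).
Since 6 matches that lower bound, it is optimal.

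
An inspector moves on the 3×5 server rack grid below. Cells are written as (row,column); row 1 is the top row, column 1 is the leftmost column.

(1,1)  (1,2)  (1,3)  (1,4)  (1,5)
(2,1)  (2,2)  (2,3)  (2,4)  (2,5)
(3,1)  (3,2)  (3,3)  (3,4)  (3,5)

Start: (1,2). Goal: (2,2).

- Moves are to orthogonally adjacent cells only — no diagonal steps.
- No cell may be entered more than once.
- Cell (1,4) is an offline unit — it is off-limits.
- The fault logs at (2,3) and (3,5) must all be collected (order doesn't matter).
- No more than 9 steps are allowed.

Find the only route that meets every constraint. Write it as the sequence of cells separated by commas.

The budget equals the shortest possible length, so every move has to be on a shortest route through the required cells.
Route from (1,2): right to (1,3), down to (2,3), 2× right (reaching (2,5)), down to (3,5), 3× left (reaching (3,2)), up to (2,2) — 9 moves in all.
Check: all required cells visited; 9 ≤ 9 moves.

(1,2), (1,3), (2,3), (2,4), (2,5), (3,5), (3,4), (3,3), (3,2), (2,2)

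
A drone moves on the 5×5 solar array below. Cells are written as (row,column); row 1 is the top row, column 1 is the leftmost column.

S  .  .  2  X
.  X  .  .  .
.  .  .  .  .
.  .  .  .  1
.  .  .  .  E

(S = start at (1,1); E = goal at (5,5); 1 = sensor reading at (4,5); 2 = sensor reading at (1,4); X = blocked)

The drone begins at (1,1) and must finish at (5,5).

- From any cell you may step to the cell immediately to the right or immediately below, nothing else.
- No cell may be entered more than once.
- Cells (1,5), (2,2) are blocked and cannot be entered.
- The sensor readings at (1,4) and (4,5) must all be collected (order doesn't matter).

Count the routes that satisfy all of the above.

3

A right/down-only route from (1,1) to (5,5) makes exactly 4 down-moves and 4 right-moves in some order.
With no other constraints that would be C(8,4) = 70 routes.
A monotone route can only reach the required cells in the order (1,4), (4,5), so split there and multiply the segment counts (each segment already excludes blocked cells): (1,1)→(1,4): 1; (1,4)→(4,5): 3; (4,5)→(5,5): 1; product = 3.
That gives 3 routes.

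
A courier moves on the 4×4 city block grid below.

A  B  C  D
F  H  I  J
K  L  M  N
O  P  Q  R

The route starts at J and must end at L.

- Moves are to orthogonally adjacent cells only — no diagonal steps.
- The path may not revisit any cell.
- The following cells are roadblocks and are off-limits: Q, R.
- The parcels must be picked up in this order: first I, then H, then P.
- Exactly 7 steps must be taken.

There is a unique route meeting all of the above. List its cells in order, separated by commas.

J, I, H, F, K, O, P, L

The waypoints must appear in the order I, H, P, with no cell reused.
Route from J: 3× left (reaching F), 2× down (reaching O), right to P, up to L — 7 moves in all.
Check: order respected (I at step 1, H at step 2, P at step 6); 7 moves as required.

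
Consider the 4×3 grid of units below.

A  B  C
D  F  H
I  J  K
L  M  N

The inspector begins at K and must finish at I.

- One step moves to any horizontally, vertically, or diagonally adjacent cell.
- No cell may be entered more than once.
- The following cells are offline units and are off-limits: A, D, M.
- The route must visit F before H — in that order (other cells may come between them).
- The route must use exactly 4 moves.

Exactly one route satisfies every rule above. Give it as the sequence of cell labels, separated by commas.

K, F, H, J, I

The waypoints must appear in the order F, H, with no cell reused.
Route from K: up-left to F, right to H, down-left to J, left to I — 4 moves in all.
Check: order respected (F at step 1, H at step 2); 4 moves as required.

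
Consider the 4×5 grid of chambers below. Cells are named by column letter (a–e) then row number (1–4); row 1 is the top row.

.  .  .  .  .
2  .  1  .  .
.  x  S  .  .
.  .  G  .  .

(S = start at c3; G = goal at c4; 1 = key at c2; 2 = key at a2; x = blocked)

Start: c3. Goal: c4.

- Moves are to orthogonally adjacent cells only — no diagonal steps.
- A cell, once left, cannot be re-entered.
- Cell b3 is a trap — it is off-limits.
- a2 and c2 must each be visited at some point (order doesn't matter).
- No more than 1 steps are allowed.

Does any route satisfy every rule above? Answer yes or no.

Even ignoring the no-revisit rule, getting from c3 to c4, taking the cheapest ordering c3 → c2 → a2 → c4 needs at least 1 + 2 + 4 = 7 moves (Manhattan distance per leg), which exceeds the 1-move limit.

no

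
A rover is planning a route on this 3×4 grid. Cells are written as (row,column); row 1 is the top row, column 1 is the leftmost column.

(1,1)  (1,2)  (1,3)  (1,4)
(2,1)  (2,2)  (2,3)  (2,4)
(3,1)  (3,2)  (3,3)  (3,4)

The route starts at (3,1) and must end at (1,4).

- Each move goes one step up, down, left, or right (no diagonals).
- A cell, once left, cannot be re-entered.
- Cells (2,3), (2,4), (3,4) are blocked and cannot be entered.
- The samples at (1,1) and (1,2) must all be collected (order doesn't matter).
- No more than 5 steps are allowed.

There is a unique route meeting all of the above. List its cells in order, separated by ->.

Any route must reach (1,1) and (1,2) and still end at (1,4) within 5 moves, so the order of the required stops is forced.
Route from (3,1): up 2 to (1,1), right 3 to (1,4) — 5 moves in all.
Check: all required cells visited; 5 ≤ 5 moves.

(3,1) -> (2,1) -> (1,1) -> (1,2) -> (1,3) -> (1,4)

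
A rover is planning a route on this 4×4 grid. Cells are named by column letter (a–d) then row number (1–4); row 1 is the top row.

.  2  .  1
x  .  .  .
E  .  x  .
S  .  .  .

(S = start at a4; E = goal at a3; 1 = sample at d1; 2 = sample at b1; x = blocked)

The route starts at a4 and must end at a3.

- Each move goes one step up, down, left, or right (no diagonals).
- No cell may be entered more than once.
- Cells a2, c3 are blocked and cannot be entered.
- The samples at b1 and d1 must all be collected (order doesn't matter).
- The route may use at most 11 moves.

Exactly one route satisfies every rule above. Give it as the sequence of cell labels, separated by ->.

a4 -> b4 -> c4 -> d4 -> d3 -> d2 -> d1 -> c1 -> b1 -> b2 -> b3 -> a3

Any route must reach b1 and d1 and still end at a3 within 11 moves, so the order of the required stops is forced.
Route from a4: right 3 to d4, up 3 to d1, left 2 to b1, down 2 to b3, left 1 to a3 — 11 moves in all.
Check: all required cells visited; 11 ≤ 11 moves.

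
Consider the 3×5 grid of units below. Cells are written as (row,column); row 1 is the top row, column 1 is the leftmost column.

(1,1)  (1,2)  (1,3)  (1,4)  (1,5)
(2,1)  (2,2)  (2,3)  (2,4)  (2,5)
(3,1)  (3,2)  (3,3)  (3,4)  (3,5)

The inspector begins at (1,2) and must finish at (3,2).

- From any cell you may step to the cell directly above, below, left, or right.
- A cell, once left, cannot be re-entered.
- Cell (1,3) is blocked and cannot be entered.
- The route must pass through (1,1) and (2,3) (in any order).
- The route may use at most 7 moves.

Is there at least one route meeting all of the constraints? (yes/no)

One route that works: (1,2) → (1,1) → (2,1) → (2,2) → (2,3) → (3,3) → (3,2).

yes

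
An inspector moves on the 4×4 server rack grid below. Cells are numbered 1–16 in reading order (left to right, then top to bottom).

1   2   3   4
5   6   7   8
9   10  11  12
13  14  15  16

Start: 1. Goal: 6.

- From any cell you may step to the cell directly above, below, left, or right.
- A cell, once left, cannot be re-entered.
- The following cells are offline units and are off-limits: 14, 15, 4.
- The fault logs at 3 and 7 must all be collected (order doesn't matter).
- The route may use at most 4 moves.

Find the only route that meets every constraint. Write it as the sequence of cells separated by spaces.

1 2 3 7 6

The 4-move cap with required stops at 3, 7 leaves no slack for detours.
Route from 1: 2× right (reaching 3), down to 7, left to 6 — 4 moves in all.
Check: all required cells visited; 4 ≤ 4 moves.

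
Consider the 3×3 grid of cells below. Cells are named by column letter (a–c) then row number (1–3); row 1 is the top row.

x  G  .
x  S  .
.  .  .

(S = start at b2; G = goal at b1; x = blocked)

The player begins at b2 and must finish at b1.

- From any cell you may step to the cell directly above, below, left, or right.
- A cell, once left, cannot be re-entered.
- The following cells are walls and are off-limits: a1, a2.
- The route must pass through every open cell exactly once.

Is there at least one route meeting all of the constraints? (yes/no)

no

Cell a3 has only one open neighbour but is neither the start nor the goal, so a Hamiltonian route would have to both enter and leave it through the same neighbour — impossible without revisiting.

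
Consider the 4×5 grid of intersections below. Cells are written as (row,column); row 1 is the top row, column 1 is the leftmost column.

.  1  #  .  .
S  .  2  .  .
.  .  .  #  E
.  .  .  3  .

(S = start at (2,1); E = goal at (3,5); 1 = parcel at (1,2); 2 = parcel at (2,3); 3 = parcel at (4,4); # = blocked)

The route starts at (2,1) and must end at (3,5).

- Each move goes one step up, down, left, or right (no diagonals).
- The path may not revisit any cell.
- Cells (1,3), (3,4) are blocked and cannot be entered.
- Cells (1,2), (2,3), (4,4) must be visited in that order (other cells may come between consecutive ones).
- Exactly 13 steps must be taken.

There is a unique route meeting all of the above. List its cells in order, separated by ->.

(2,1) -> (1,1) -> (1,2) -> (2,2) -> (2,3) -> (3,3) -> (3,2) -> (3,1) -> (4,1) -> (4,2) -> (4,3) -> (4,4) -> (4,5) -> (3,5)

The waypoints must appear in the order (1,2), (2,3), (4,4), with no cell reused.
Route from (2,1): up to (1,1), right to (1,2), down to (2,2), right to (2,3), down to (3,3), 2× left (reaching (3,1)), down to (4,1), 4× right (reaching (4,5)), up to (3,5) — 13 moves in all.
Check: order respected (1 at step 2, 2 at step 4, 3 at step 11); 13 moves as required.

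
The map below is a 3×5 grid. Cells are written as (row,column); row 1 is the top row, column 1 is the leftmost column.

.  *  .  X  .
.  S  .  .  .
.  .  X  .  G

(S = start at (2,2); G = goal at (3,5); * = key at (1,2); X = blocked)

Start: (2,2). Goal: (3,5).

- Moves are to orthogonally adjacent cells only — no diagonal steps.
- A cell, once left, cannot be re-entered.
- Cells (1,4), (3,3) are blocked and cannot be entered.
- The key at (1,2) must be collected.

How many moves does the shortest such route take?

Any route passes through (1,2) somewhere between (2,2) and (3,5). Summing Manhattan distances along the two legs ((2,2) → (1,2) → (3,5)) gives a lower bound of 1 + 5 = 6 moves.
A route of 6 moves achieves this: (2,2) → (1,2) → (1,3) → (2,3) → (2,4) → (3,4) → (3,5).
Since 6 matches the lower bound, it is optimal.

6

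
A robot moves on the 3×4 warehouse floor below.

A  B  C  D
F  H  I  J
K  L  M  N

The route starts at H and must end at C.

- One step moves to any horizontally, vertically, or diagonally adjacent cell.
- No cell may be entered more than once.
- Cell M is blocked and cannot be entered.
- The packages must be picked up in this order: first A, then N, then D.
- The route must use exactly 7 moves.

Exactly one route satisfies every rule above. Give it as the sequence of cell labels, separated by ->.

The waypoints must appear in the order A, N, D, with no cell reused.
Route from H: up-left 1 to A, right 1 to B, down-right 2 to N, up 2 to D, left 1 to C — 7 moves in all.
Check: order respected (A at step 1, N at step 4, D at step 6); 7 moves as required.

H -> A -> B -> I -> N -> J -> D -> C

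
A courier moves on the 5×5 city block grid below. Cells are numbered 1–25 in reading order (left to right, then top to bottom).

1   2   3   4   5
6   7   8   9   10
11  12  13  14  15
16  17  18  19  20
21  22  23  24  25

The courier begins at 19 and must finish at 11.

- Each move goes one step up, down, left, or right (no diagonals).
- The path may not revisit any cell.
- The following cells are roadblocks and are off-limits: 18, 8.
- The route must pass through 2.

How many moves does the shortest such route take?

Any route passes through 2 somewhere between 19 and 11. Summing Manhattan distances along the two legs (19 → 2 → 11) gives a lower bound of 5 + 3 = 8 moves.
A route of 8 moves achieves this: 19 → 14 → 9 → 4 → 3 → 2 → 7 → 12 → 11.
Since 8 matches the lower bound, it is optimal.

8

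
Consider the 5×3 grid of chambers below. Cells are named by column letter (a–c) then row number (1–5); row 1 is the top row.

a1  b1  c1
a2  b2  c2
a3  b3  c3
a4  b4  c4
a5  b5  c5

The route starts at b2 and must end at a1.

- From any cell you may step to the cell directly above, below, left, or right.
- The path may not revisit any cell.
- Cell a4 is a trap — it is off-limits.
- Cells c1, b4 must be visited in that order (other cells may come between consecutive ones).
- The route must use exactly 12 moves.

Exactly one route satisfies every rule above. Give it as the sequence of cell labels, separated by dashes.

b2 - b1 - c1 - c2 - c3 - c4 - c5 - b5 - b4 - b3 - a3 - a2 - a1

The waypoints must appear in the order c1, b4, with no cell reused.
Route from b2: up to b1, right to c1, 4× down (reaching c5), left to b5, 2× up (reaching b3), left to a3, 2× up (reaching a1) — 12 moves in all.
Check: order respected (c1 at step 2, b4 at step 8); 12 moves as required.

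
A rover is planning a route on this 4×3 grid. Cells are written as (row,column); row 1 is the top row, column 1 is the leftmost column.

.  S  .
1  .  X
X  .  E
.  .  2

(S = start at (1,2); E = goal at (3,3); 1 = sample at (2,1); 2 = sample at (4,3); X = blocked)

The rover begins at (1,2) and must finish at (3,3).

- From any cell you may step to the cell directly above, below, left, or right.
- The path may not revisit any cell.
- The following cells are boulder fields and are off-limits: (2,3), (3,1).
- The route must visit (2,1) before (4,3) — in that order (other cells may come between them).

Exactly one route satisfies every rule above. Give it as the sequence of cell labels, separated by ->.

The waypoints must appear in the order (2,1), (4,3), with no cell reused.
Route from (1,2): left to (1,1), down to (2,1), right to (2,2), 2× down (reaching (4,2)), right to (4,3), up to (3,3) — 7 moves in all.
Check: order respected (1 at step 2, 2 at step 6).

(1,2) -> (1,1) -> (2,1) -> (2,2) -> (3,2) -> (4,2) -> (4,3) -> (3,3)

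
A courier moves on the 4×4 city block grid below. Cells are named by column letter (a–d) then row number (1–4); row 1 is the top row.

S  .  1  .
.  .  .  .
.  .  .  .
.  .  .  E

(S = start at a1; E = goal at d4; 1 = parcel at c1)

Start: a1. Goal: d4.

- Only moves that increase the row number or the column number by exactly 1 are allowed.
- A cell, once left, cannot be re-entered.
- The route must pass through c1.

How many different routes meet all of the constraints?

A right/down-only route from a1 to d4 makes exactly 3 down-moves and 3 right-moves in some order.
With no other constraints that would be C(6,3) = 20 routes.
Split at c1 and multiply the segment counts: a1→c1: 1; c1→d4: 4; product = 4.
That gives 4 routes.

4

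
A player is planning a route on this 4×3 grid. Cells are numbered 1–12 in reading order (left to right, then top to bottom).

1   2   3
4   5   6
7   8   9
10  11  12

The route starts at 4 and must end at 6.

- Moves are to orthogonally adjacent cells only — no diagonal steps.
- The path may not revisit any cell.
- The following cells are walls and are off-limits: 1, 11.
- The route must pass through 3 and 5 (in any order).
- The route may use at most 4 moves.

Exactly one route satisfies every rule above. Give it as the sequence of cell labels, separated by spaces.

4 5 2 3 6

Any route must reach 3 and 5 and still end at 6 within 4 moves, so the order of the required stops is forced.
Route from 4: right to 5, up to 2, right to 3, down to 6 — 4 moves in all.
Check: all required cells visited; 4 ≤ 4 moves.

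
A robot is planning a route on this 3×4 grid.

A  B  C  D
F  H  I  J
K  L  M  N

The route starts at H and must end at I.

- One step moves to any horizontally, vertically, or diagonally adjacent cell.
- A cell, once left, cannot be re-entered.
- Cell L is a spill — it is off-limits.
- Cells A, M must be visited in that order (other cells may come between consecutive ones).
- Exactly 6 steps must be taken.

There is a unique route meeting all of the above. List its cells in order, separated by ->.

H -> A -> B -> C -> J -> M -> I

The waypoints must appear in the order A, M, with no cell reused.
Route from H: up-left to A, 2× right (reaching C), down-right to J, down-left to M, up to I — 6 moves in all.
Check: order respected (A at step 1, M at step 5); 6 moves as required.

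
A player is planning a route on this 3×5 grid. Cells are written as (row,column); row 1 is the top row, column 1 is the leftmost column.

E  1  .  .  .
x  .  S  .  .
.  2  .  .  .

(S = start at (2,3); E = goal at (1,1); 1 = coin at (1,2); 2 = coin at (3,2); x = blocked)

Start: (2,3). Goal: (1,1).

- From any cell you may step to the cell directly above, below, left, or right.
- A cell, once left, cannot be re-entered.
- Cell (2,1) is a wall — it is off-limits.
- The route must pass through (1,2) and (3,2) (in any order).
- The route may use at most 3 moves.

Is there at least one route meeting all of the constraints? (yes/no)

no

Even ignoring the no-revisit rule, getting from (2,3) to (1,1), taking the cheapest ordering (2,3) → (3,2) → (1,2) → (1,1) needs at least 2 + 2 + 1 = 5 moves (Manhattan distance per leg), which exceeds the 3-move limit.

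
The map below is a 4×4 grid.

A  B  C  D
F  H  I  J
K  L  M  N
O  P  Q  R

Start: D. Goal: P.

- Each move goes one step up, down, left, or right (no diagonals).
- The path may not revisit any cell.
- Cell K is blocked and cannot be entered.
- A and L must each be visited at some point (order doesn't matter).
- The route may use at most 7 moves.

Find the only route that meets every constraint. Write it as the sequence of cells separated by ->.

The 7-move cap with required stops at A, L leaves no slack for detours.
Route from D: left 3 to A, down 1 to F, right 1 to H, down 2 to P — 7 moves in all.
Check: all required cells visited; 7 ≤ 7 moves.

D -> C -> B -> A -> F -> H -> L -> P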